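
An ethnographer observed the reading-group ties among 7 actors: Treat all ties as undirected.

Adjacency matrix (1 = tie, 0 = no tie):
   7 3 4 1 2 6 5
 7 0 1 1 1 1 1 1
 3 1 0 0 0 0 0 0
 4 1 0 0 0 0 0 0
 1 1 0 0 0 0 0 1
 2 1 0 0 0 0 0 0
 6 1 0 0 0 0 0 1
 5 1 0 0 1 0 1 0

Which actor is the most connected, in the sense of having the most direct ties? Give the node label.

7

Degrees — 1:2, 2:1, 3:1, 4:1, 5:3, 6:2, 7:6.
The maximum is 6, attained only by 7.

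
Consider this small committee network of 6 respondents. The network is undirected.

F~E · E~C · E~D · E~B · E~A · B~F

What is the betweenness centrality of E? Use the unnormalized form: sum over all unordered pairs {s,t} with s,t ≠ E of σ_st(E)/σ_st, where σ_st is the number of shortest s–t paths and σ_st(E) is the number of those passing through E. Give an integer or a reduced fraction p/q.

9

Pairs whose geodesics pass through E — A–C: 1; A–D: 1; A–F: 1; A–B: 1; C–D: 1; C–F: 1; C–B: 1; D–F: 1; D–B: 1.
All other pairs contribute 0.
Summing the contributions gives betweenness(E) = 9.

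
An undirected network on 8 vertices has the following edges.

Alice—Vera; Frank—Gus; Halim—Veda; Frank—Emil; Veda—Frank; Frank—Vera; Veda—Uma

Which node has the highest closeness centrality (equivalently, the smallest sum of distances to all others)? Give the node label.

Frank

Farness (sum of distances to all others) for each node — Alice:20, Emil:16, Frank:10, Gus:16, Halim:18, Uma:18, Veda:12, Vera:14.
The smallest farness is 10, for Frank, so Frank has the highest closeness.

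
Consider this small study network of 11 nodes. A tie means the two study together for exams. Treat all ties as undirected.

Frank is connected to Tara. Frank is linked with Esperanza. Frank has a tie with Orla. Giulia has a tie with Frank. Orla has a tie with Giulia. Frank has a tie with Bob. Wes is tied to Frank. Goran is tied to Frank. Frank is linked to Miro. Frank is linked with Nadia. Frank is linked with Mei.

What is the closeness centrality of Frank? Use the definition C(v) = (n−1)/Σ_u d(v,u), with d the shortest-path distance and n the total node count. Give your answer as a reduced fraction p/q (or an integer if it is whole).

Distances from Frank: Bob:1, Esperanza:1, Giulia:1, Goran:1, Mei:1, Miro:1, Nadia:1, Orla:1, Tara:1, Wes:1. Sum = 10.
n = 11, so closeness = 10/10 = 1.

1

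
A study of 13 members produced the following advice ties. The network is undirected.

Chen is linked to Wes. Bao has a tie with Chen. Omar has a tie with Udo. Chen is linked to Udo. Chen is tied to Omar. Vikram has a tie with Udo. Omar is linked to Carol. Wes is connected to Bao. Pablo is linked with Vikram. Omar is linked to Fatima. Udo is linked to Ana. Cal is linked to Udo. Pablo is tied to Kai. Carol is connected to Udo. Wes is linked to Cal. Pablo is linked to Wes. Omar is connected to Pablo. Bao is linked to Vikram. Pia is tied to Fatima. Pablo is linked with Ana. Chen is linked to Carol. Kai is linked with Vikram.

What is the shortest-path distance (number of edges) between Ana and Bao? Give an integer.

3

One shortest route is Ana – Udo – Chen – Bao, which uses 3 edges, and at distance 2 from Ana we only reach {Cal, Carol, Chen, Kai, Omar, Vikram, Wes}, which does not include Bao. So d(Ana,Bao) = 3.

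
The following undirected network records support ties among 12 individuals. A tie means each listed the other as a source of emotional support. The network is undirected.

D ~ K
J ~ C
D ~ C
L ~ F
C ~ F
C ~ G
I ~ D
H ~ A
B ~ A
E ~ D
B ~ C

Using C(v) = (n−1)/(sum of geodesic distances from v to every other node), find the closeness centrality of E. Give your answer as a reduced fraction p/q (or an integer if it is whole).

11/32

Distances from E: A:4, B:3, C:2, D:1, F:3, G:3, H:5, I:2, J:3, K:2, L:4. Sum = 32.
n = 12, so closeness = 11/32.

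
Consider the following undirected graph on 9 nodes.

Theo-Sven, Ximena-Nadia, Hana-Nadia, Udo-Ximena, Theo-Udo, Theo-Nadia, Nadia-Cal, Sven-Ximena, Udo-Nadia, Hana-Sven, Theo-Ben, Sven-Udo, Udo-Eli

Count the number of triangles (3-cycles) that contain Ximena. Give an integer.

Ximena's neighbors: Nadia, Sven, and Udo.
Neighbor pairs that are themselves tied: Ximena–Nadia–Udo; Ximena–Sven–Udo. Each forms one triangle with Ximena, for 2 in total.

2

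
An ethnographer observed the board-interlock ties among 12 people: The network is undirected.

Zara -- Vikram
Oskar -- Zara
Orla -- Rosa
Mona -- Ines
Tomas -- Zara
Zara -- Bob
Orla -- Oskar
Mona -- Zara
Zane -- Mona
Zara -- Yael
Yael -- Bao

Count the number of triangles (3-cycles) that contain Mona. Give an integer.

0

Mona's neighbors are Ines, Zane, and Zara, but none of them are tied to each other, so no triangle contains Mona.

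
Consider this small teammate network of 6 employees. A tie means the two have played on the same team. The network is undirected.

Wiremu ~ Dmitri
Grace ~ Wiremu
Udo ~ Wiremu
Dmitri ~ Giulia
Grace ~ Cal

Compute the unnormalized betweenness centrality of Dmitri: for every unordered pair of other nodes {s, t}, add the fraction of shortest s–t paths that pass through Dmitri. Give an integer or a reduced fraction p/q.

4

Pairs whose geodesics pass through Dmitri — Cal–Giulia: 1; Grace–Giulia: 1; Wiremu–Giulia: 1; Udo–Giulia: 1.
All other pairs contribute 0.
Summing the contributions gives betweenness(Dmitri) = 4.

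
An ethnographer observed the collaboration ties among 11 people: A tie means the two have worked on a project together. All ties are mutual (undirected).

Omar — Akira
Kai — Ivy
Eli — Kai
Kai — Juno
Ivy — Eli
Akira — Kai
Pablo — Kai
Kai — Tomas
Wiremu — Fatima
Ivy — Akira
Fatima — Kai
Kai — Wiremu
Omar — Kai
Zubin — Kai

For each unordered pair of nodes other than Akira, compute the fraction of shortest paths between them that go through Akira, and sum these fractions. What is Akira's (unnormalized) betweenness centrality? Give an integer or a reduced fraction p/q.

Pairs whose geodesics pass through Akira — Ivy–Omar: 1/2.
All other pairs contribute 0.
Summing the contributions gives betweenness(Akira) = 1/2.

1/2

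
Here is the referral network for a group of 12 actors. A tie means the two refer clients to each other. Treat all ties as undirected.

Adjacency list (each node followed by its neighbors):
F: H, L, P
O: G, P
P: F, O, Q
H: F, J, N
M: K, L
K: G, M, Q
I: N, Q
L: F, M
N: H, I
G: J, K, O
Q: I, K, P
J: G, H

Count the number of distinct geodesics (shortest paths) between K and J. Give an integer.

1

The shortest distance is 2, and the only length-2 path is K–G–J. So there is exactly 1 shortest path.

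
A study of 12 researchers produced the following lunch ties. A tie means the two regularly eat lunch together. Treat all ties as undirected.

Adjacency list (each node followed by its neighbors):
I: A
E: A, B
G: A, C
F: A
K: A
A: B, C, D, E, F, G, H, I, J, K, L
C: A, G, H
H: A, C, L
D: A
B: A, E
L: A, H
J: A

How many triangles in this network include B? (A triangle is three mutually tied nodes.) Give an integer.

B's neighbors: A and E.
Neighbor pairs that are themselves tied: B–A–E. Each forms one triangle with B, for 1 in total.

1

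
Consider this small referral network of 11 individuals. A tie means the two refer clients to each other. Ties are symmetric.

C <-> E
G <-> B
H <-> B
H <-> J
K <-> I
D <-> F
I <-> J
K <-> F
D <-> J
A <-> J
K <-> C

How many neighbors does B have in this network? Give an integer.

B is directly tied to G and H. That is 2 neighbors, so the degree of B is 2.

2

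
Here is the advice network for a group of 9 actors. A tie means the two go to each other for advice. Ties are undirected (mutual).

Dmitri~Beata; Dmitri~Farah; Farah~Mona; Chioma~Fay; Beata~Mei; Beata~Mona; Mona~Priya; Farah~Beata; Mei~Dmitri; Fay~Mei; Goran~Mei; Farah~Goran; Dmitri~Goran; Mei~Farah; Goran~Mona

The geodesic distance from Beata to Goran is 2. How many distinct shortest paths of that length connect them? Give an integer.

The shortest distance is 2. The length-2 paths are: Beata–Mona–Goran; Beata–Dmitri–Goran; Beata–Mei–Goran; Beata–Farah–Goran.
That gives 4 distinct shortest paths.

4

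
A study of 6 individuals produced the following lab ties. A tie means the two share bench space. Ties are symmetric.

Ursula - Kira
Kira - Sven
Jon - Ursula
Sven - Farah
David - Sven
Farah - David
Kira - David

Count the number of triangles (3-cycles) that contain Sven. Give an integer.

Sven's neighbors: David, Farah, and Kira.
Neighbor pairs that are themselves tied: Sven–David–Farah; Sven–David–Kira. Each forms one triangle with Sven, for 2 in total.

2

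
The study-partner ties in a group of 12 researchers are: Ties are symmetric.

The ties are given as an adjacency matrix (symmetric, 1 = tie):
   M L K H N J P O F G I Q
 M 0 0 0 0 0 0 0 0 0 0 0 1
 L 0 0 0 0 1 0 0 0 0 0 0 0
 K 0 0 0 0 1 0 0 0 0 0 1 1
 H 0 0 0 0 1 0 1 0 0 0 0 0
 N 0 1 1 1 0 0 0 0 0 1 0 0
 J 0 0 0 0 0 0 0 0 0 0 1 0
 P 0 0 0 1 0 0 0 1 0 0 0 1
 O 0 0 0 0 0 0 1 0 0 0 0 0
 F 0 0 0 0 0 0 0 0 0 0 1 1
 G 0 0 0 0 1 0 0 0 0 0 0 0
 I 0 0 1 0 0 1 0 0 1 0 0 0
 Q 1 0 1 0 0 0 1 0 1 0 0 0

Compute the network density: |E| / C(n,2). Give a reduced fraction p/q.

13/66

There are 13 edges and 12 nodes, so the maximum possible is C(12,2) = 66.
Density = 13/66.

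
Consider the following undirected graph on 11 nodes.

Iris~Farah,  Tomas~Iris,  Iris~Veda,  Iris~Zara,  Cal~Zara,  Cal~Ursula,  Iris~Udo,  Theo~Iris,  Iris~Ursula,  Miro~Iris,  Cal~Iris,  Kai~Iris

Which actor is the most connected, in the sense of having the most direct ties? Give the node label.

Degrees — Cal:3, Farah:1, Iris:10, Kai:1, Miro:1, Theo:1, Tomas:1, Udo:1, Ursula:2, Veda:1, Zara:2.
The maximum is 10, attained only by Iris.

Iris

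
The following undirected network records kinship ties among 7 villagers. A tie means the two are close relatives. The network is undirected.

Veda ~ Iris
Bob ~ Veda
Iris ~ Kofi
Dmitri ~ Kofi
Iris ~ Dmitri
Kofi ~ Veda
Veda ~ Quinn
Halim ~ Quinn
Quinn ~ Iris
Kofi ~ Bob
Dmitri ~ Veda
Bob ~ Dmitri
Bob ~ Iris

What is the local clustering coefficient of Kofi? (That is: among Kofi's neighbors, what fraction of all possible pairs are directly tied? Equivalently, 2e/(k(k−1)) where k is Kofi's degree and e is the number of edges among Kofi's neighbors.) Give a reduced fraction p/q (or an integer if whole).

Kofi's neighbors: Bob, Dmitri, Iris, and Veda (k = 4).
Possible neighbor pairs: C(4,2) = 6. Edges among them: Bob–Dmitri, Bob–Iris, Bob–Veda, Dmitri–Iris, Dmitri–Veda, Iris–Veda → e = 6.
Clustering(Kofi) = 6/6 = 1.

1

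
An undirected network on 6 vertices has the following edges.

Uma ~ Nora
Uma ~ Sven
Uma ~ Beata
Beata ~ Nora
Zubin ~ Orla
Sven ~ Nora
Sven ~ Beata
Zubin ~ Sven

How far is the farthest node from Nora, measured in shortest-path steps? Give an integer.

Distances from Nora: Beata:1, Orla:3, Sven:1, Uma:1, Zubin:2.
The largest is 3 (to Orla), so the eccentricity of Nora is 3.

3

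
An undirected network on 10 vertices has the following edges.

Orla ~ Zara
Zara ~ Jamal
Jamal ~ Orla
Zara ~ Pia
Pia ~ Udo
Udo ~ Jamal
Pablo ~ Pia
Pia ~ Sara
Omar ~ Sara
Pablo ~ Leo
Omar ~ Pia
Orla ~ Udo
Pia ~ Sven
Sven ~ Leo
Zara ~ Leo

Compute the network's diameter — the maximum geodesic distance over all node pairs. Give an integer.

Eccentricity of each node (its greatest distance to any other): Jamal:3, Leo:3, Omar:3, Orla:3, Pablo:3, Pia:2, Sara:3, Sven:3, Udo:3, Zara:2.
The maximum eccentricity is 3, realized for instance by the pair Sara–Orla via Sara – Pia – Zara – Orla. So the diameter is 3.

3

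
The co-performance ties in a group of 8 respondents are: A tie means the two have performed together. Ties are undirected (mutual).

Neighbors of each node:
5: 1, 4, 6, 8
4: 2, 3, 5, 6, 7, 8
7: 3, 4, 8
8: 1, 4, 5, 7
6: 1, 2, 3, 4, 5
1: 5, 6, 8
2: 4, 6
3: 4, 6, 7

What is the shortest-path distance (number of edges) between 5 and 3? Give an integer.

2

One shortest route is 5 – 4 – 3, which uses 2 edges, and 5 and 3 are not directly tied, so nothing shorter exists. So d(5,3) = 2.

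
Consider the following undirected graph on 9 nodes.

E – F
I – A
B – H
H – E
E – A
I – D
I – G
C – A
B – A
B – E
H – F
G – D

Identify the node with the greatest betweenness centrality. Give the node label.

A

Unnormalized betweenness of each node: A:19, B:5/2, C:0, D:0, E:8, F:0, G:0, H:1/2, I:12.
A has the largest value, 19, making it the main broker — the node through which the most shortest paths run.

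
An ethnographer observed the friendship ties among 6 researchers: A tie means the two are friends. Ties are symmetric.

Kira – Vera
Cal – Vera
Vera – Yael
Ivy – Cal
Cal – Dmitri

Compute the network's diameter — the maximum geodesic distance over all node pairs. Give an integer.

Eccentricity of each node (its greatest distance to any other): Cal:2, Dmitri:3, Ivy:3, Kira:3, Vera:2, Yael:3.
The maximum eccentricity is 3, realized for instance by the pair Dmitri–Kira via Dmitri – Cal – Vera – Kira. So the diameter is 3.

3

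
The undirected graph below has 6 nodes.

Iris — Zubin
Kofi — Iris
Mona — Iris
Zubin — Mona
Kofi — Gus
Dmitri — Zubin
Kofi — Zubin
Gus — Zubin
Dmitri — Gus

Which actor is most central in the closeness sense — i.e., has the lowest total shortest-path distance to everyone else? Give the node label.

Zubin

Farness (sum of distances to all others) for each node — Dmitri:8, Gus:7, Iris:7, Kofi:7, Mona:8, Zubin:5.
The smallest farness is 5, for Zubin, so Zubin has the highest closeness.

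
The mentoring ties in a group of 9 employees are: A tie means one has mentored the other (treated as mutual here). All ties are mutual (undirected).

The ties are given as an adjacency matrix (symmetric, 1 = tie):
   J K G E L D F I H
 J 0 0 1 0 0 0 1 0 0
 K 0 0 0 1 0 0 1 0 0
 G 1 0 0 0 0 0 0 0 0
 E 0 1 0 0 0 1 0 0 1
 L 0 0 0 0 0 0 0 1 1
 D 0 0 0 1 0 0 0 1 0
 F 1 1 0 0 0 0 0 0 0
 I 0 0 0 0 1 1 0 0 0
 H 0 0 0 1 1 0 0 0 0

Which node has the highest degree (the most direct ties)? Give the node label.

E

Degrees — D:2, E:3, F:2, G:1, H:2, I:2, J:2, K:2, L:2.
The maximum is 3, attained only by E.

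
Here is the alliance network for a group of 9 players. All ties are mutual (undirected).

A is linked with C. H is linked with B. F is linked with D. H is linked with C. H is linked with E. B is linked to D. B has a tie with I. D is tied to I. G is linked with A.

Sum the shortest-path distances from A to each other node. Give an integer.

23

Distances from A: B:3, C:1, D:4, E:3, F:5, G:1, H:2, I:4.
Sum = 3 + 1 + 4 + 3 + 5 + 1 + 2 + 4 = 23.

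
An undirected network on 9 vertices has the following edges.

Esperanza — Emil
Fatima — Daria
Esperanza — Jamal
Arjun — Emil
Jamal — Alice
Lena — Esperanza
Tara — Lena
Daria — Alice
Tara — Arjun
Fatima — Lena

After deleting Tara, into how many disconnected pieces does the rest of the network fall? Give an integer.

1

Tara's neighbors (Arjun and Lena) remain reachable from one another through other ties, so the rest of the network stays in one piece.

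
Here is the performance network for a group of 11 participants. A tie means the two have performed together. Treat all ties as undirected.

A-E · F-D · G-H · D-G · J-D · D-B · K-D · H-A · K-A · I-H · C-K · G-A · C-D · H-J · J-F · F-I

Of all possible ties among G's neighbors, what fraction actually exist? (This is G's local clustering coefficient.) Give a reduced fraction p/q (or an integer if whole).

G's neighbors: A, D, and H (k = 3).
Possible neighbor pairs: C(3,2) = 3. Edges among them: A–H → e = 1.
Clustering(G) = 1/3.

1/3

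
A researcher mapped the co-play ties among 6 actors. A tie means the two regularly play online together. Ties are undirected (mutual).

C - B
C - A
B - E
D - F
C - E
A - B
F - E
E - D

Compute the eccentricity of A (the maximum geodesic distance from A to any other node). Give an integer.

3

Distances from A: B:1, C:1, D:3, E:2, F:3.
The largest is 3 (to D and F), so the eccentricity of A is 3.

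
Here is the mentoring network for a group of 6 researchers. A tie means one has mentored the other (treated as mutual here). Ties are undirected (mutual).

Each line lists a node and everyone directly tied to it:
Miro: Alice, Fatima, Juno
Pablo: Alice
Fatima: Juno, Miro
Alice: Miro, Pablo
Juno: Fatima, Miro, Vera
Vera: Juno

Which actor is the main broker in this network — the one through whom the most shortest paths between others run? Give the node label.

Miro

Unnormalized betweenness of each node: Alice:4, Fatima:0, Juno:4, Miro:6, Pablo:0, Vera:0.
Miro has the largest value, 6, making it the main broker — the node through which the most shortest paths run.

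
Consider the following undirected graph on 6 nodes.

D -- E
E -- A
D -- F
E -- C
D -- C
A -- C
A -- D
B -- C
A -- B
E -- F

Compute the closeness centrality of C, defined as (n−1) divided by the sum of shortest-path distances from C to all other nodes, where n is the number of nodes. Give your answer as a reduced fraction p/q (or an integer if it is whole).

5/6

Distances from C: A:1, B:1, D:1, E:1, F:2. Sum = 6.
n = 6, so closeness = 5/6.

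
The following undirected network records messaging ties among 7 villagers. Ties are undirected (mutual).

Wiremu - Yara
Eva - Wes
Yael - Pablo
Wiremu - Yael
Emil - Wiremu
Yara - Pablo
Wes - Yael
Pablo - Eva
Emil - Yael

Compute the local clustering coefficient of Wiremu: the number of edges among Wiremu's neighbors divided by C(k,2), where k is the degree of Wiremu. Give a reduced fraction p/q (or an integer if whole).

Wiremu's neighbors: Emil, Yael, and Yara (k = 3).
Possible neighbor pairs: C(3,2) = 3. Edges among them: Emil–Yael → e = 1.
Clustering(Wiremu) = 1/3.

1/3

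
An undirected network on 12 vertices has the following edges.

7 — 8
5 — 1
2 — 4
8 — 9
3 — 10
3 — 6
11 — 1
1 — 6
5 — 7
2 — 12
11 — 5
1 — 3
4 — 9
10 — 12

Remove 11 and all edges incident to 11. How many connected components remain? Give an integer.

11's neighbors (1 and 5) remain reachable from one another through other ties, so the rest of the network stays in one piece.

1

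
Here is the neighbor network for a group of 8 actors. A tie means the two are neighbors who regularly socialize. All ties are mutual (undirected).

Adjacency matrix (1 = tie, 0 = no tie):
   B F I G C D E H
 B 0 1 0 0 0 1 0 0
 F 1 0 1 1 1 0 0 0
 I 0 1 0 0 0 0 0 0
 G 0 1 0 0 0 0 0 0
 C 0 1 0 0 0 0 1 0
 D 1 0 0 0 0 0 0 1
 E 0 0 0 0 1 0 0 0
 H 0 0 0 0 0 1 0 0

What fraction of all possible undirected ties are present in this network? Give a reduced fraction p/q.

There are 7 edges and 8 nodes, so the maximum possible is C(8,2) = 28.
Density = 7/28 = 1/4.

1/4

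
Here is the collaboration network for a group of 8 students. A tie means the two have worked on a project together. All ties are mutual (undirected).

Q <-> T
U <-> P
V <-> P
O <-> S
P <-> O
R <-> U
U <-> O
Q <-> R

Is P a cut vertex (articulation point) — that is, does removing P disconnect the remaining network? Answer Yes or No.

Removing P leaves {O, Q, R, S, T, and U} with no path to {V}, so the network splits into 2 components. P is a cut vertex.

Yes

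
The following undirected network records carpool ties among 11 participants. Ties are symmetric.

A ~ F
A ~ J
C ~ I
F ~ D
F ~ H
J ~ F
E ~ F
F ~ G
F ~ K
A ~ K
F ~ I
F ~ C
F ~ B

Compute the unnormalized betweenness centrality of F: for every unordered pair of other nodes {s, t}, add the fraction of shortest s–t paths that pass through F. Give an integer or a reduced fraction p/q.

Pairs whose geodesics pass through F — D–J: 1; D–E: 1; D–H: 1; D–C: 1; D–K: 1; D–A: 1; D–G: 1; D–B: 1; D–I: 1; J–E: 1; J–H: 1; J–C: 1; J–K: 1/2; J–G: 1 … (+28 more pairs).
All other pairs contribute 0.
Summing the contributions gives betweenness(F) = 83/2.

83/2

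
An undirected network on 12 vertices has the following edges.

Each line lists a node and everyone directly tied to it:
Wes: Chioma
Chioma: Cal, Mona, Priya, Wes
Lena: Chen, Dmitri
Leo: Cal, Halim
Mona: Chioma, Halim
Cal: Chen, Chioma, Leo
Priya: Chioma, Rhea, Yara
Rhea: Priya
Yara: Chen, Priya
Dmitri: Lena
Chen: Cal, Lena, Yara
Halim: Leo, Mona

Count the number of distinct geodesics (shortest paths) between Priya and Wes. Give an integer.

1

The shortest distance is 2, and the only length-2 path is Priya–Chioma–Wes. So there is exactly 1 shortest path.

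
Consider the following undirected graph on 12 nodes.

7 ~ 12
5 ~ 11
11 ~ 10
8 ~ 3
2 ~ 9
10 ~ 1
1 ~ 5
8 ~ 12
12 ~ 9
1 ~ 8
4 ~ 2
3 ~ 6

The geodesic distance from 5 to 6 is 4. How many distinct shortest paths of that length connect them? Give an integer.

1

The shortest distance is 4, and the only length-4 path is 5–1–8–3–6. So there is exactly 1 shortest path.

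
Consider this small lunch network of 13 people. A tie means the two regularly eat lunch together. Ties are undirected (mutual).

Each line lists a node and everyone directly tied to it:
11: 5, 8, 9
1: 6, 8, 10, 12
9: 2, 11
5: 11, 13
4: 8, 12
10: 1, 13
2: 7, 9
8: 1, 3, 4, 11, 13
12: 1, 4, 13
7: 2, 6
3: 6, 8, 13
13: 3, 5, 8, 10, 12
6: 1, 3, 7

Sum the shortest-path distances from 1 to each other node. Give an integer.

Distances from 1: 2:3, 3:2, 4:2, 5:3, 6:1, 7:2, 8:1, 9:3, 10:1, 11:2, 12:1, 13:2.
Sum = 3 + 2 + 2 + 3 + 1 + 2 + 1 + 3 + 1 + 2 + 1 + 2 = 23.

23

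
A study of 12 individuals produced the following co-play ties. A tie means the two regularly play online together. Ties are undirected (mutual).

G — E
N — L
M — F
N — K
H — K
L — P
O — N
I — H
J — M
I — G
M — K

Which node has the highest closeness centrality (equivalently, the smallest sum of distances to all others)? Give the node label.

Farness (sum of distances to all others) for each node — E:51, F:39, G:41, H:27, I:33, J:39, K:23, L:35, M:29, N:27, O:37, P:45.
The smallest farness is 23, for K, so K has the highest closeness.

K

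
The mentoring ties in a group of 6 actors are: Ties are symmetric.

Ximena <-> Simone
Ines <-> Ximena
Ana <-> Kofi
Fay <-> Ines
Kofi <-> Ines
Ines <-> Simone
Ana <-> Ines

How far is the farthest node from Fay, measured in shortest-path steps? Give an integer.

2

Distances from Fay: Ana:2, Ines:1, Kofi:2, Simone:2, Ximena:2.
The largest is 2 (to Kofi, Ximena, Ana, and Simone), so the eccentricity of Fay is 2.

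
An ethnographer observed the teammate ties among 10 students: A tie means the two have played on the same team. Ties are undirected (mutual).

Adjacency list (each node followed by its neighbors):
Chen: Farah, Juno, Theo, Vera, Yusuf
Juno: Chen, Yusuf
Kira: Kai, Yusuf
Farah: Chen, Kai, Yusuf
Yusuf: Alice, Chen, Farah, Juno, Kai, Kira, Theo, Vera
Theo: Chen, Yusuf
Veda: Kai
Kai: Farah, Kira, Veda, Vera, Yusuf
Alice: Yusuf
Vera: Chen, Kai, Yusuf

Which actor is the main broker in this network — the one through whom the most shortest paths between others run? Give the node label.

Unnormalized betweenness of each node: Alice:0, Chen:17/6, Farah:2/3, Juno:0, Kai:28/3, Kira:0, Theo:0, Veda:0, Vera:2/3, Yusuf:39/2.
Yusuf has the largest value, 39/2, making it the main broker — the node through which the most shortest paths run.

Yusuf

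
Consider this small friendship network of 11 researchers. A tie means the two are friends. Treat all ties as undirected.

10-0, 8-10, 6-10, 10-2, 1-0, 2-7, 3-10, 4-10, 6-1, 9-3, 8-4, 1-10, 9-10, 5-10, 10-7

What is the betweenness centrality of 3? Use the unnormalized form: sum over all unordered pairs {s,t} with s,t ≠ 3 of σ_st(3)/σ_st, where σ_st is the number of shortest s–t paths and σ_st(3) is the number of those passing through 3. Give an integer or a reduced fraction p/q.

0

No shortest path between any pair of other nodes passes through 3.
Summing the contributions gives betweenness(3) = 0.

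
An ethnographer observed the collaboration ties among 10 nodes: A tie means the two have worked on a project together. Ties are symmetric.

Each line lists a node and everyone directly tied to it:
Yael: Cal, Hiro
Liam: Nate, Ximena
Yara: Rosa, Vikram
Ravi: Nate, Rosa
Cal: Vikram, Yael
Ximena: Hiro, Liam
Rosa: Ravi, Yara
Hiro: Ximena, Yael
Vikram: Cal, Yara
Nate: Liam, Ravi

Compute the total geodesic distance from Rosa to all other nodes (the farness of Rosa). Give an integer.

25

Distances from Rosa: Cal:3, Hiro:5, Liam:3, Nate:2, Ravi:1, Vikram:2, Ximena:4, Yael:4, Yara:1.
Sum = 3 + 5 + 3 + 2 + 1 + 2 + 4 + 4 + 1 = 25.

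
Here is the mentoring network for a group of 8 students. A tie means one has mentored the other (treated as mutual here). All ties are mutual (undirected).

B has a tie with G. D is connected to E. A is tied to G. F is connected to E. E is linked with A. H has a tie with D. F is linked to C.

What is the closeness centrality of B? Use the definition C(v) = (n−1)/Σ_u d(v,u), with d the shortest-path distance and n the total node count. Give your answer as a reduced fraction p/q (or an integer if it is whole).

7/24

Distances from B: A:2, C:5, D:4, E:3, F:4, G:1, H:5. Sum = 24.
n = 8, so closeness = 7/24.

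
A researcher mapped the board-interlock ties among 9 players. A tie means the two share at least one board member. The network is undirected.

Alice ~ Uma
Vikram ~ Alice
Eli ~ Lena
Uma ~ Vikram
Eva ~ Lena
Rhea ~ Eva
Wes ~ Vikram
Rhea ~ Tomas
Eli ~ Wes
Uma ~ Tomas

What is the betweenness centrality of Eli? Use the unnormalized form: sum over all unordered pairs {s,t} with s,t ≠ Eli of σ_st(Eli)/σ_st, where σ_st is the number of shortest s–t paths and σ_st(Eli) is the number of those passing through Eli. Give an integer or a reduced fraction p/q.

Pairs whose geodesics pass through Eli — Vikram–Lena: 1; Vikram–Eva: 1/2; Wes–Lena: 1; Wes–Eva: 1; Wes–Rhea: 1/2; Lena–Uma: 1/2; Lena–Alice: 1.
All other pairs contribute 0.
Summing the contributions gives betweenness(Eli) = 11/2.

11/2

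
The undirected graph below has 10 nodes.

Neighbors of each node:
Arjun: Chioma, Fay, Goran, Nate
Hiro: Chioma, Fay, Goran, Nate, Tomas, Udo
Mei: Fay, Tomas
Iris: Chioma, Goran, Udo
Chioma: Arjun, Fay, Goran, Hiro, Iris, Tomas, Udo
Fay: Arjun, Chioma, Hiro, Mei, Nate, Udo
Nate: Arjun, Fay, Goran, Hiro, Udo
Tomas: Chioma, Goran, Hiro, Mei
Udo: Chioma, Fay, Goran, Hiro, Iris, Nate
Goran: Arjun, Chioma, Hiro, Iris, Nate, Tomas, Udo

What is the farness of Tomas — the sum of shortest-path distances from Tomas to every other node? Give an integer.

Distances from Tomas: Arjun:2, Chioma:1, Fay:2, Goran:1, Hiro:1, Iris:2, Mei:1, Nate:2, Udo:2.
Sum = 2 + 1 + 2 + 1 + 1 + 2 + 1 + 2 + 2 = 14.

14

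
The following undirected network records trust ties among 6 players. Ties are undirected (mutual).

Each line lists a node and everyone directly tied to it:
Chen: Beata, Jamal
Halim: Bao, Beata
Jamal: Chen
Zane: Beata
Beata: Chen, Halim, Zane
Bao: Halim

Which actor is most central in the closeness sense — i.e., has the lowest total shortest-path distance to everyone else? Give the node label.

Farness (sum of distances to all others) for each node — Bao:13, Beata:7, Chen:9, Halim:9, Jamal:13, Zane:11.
The smallest farness is 7, for Beata, so Beata has the highest closeness.

Beata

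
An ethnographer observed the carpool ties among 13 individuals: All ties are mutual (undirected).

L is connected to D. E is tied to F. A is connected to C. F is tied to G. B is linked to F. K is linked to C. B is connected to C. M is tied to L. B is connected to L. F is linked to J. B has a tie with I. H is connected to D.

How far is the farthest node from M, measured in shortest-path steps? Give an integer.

4

Distances from M: A:4, B:2, C:3, D:2, E:4, F:3, G:4, H:3, I:3, J:4, K:4, L:1.
The largest is 4 (to K, A, E, G, and J), so the eccentricity of M is 4.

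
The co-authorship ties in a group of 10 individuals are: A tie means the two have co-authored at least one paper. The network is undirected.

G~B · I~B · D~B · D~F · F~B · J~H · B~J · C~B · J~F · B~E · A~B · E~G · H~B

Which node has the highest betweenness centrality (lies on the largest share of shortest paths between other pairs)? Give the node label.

B

Unnormalized betweenness of each node: A:0, B:31, C:0, D:0, E:0, F:1/2, G:0, H:0, I:0, J:1/2.
B has the largest value, 31, making it the main broker — the node through which the most shortest paths run.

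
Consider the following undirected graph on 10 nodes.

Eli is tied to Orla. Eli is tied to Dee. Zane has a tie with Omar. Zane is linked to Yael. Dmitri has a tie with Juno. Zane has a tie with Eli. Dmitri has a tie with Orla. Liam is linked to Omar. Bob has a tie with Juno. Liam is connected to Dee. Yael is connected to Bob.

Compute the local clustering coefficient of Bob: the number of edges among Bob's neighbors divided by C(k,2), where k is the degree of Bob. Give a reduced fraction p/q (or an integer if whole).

Bob's neighbors: Juno and Yael (k = 2).
Possible neighbor pairs: C(2,2) = 1. Edges among them: none → e = 0.
Clustering(Bob) = 0/1.

0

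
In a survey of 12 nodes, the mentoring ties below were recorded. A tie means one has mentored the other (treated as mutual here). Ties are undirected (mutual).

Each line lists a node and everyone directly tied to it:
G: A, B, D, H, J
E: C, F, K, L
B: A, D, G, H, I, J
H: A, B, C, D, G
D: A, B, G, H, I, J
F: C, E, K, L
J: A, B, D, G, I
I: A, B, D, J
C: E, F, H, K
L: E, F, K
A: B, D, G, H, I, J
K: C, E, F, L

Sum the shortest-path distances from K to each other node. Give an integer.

Distances from K: A:3, B:3, C:1, D:3, E:1, F:1, G:3, H:2, I:4, J:4, L:1.
Sum = 3 + 3 + 1 + 3 + 1 + 1 + 3 + 2 + 4 + 4 + 1 = 26.

26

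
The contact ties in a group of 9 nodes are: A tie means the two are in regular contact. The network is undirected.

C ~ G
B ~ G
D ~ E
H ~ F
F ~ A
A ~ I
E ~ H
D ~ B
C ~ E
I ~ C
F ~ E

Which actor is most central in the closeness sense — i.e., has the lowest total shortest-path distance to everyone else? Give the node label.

E

Farness (sum of distances to all others) for each node — A:18, B:19, C:13, D:16, E:12, F:15, G:17, H:17, I:17.
The smallest farness is 12, for E, so E has the highest closeness.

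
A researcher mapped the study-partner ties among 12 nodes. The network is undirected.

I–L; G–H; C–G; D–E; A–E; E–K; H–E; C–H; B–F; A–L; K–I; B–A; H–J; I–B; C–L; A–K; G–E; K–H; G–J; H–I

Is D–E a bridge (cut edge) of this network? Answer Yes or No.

Yes

Without the D–E edge there is no alternate route between D and E, so the network disconnects. It is a bridge.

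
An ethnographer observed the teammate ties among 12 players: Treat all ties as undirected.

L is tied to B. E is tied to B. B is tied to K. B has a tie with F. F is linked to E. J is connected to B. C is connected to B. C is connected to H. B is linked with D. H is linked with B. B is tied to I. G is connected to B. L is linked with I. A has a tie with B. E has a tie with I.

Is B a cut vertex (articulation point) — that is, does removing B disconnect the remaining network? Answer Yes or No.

Removing B leaves {E, F, I, and L} with no path to {K}, so the network splits into 7 components. B is a cut vertex.

Yes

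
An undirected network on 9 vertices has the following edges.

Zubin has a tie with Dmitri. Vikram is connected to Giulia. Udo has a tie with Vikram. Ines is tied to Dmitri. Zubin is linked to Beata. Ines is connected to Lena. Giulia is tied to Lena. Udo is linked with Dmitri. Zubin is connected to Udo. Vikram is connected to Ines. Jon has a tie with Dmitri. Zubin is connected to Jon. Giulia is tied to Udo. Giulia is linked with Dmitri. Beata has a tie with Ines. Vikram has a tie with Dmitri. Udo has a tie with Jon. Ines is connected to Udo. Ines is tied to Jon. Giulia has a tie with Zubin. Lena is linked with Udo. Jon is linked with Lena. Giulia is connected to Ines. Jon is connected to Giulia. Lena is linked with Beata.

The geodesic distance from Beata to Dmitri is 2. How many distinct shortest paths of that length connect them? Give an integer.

2

The shortest distance is 2. The length-2 paths are: Beata–Zubin–Dmitri; Beata–Ines–Dmitri.
That gives 2 distinct shortest paths.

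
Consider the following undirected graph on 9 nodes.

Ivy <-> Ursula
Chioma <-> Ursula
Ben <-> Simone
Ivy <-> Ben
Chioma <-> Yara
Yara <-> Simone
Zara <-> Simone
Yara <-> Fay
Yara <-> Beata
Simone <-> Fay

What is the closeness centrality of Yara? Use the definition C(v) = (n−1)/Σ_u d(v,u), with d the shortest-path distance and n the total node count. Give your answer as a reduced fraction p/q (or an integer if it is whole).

8/13

Distances from Yara: Beata:1, Ben:2, Chioma:1, Fay:1, Ivy:3, Simone:1, Ursula:2, Zara:2. Sum = 13.
n = 9, so closeness = 8/13.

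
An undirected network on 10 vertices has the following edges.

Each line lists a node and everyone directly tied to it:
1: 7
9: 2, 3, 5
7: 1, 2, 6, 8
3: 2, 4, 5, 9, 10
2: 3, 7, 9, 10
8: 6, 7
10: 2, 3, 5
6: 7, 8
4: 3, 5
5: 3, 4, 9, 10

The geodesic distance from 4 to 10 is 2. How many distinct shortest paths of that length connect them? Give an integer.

2

The shortest distance is 2. The length-2 paths are: 4–5–10; 4–3–10.
That gives 2 distinct shortest paths.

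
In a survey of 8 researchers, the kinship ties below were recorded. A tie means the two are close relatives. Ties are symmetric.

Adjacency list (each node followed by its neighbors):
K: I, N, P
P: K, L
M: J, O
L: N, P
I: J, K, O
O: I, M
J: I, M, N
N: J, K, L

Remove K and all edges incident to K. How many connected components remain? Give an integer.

K's neighbors (I, N, and P) remain reachable from one another through other ties, so the rest of the network stays in one piece.

1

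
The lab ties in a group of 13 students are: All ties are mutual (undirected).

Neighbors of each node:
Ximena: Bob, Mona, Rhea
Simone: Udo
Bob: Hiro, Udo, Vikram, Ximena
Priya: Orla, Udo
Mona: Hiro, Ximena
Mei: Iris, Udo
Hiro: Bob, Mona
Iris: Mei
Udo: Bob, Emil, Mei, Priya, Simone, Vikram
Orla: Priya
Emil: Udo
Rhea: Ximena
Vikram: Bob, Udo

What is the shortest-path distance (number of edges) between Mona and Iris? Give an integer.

5

One shortest route is Mona – Hiro – Bob – Udo – Mei – Iris, which uses 5 edges, and at distance 4 from Mona we only reach {Emil, Mei, Priya, Simone}, which does not include Iris. So d(Mona,Iris) = 5.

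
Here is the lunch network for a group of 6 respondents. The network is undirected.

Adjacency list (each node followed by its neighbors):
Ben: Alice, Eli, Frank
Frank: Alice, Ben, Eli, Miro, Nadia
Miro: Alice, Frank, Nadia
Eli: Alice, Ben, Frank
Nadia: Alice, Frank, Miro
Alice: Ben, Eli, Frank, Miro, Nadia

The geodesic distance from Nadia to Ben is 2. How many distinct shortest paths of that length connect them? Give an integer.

2

The shortest distance is 2. The length-2 paths are: Nadia–Frank–Ben; Nadia–Alice–Ben.
That gives 2 distinct shortest paths.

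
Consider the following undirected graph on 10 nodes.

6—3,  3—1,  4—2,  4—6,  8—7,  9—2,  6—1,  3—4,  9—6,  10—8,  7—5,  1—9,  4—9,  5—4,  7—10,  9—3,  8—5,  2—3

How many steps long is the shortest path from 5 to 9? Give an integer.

One shortest route is 5 – 4 – 9, which uses 2 edges, and 5 and 9 are not directly tied, so nothing shorter exists. So d(5,9) = 2.

2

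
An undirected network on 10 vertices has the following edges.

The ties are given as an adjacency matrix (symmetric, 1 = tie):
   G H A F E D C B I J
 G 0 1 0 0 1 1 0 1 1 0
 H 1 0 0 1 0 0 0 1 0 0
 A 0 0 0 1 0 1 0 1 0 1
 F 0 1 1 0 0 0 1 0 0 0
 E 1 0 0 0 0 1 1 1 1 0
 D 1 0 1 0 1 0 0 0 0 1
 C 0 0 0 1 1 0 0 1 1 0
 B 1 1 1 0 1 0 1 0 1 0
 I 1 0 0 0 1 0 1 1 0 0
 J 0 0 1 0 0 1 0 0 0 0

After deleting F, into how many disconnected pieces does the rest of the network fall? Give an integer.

F's neighbors (A, C, and H) remain reachable from one another through other ties, so the rest of the network stays in one piece.

1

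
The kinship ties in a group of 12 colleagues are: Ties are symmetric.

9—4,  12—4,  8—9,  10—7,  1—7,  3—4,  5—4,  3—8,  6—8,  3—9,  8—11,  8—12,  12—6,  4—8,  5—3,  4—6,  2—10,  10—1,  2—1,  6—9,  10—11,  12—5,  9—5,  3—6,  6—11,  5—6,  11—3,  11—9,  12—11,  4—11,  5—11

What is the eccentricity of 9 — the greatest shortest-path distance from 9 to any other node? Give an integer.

Distances from 9: 1:3, 2:3, 3:1, 4:1, 5:1, 6:1, 7:3, 8:1, 10:2, 11:1, 12:2.
The largest is 3 (to 1, 2, and 7), so the eccentricity of 9 is 3.

3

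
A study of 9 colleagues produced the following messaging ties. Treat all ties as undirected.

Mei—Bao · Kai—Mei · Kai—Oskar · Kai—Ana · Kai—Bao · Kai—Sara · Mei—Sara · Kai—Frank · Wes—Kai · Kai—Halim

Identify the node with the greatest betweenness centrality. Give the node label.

Kai

Unnormalized betweenness of each node: Ana:0, Bao:0, Frank:0, Halim:0, Kai:51/2, Mei:1/2, Oskar:0, Sara:0, Wes:0.
Kai has the largest value, 51/2, making it the main broker — the node through which the most shortest paths run.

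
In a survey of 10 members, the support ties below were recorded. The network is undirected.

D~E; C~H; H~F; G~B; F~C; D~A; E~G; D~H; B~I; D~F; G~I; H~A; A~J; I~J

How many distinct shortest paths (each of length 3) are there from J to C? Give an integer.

1

The shortest distance is 3, and the only length-3 path is J–A–H–C. So there is exactly 1 shortest path.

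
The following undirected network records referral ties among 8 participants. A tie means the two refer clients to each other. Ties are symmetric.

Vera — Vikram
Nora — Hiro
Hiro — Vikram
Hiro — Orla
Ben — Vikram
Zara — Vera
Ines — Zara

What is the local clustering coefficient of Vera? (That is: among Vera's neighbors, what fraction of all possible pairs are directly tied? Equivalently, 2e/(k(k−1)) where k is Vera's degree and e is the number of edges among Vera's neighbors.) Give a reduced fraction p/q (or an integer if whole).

0

Vera's neighbors: Vikram and Zara (k = 2).
Possible neighbor pairs: C(2,2) = 1. Edges among them: none → e = 0.
Clustering(Vera) = 0/1.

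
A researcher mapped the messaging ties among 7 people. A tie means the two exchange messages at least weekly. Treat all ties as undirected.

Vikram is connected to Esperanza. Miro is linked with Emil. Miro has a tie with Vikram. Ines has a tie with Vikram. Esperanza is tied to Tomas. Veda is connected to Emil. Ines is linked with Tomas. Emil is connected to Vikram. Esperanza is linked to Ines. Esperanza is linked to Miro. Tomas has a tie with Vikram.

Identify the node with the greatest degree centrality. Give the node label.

Degrees — Emil:3, Esperanza:4, Ines:3, Miro:3, Tomas:3, Veda:1, Vikram:5.
The maximum is 5, attained only by Vikram.

Vikram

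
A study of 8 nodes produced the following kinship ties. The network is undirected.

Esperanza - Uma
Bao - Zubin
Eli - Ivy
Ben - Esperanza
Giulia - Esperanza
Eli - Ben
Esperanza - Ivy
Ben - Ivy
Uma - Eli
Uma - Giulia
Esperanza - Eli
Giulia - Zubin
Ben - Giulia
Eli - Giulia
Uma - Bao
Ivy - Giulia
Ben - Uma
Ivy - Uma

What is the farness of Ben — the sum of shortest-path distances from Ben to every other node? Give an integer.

Distances from Ben: Bao:2, Eli:1, Esperanza:1, Giulia:1, Ivy:1, Uma:1, Zubin:2.
Sum = 2 + 1 + 1 + 1 + 1 + 1 + 2 = 9.

9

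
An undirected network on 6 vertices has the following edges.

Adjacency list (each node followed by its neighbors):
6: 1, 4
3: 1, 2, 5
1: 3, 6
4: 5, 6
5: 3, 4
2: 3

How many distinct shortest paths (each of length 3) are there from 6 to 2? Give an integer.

The shortest distance is 3, and the only length-3 path is 6–1–3–2. So there is exactly 1 shortest path.

1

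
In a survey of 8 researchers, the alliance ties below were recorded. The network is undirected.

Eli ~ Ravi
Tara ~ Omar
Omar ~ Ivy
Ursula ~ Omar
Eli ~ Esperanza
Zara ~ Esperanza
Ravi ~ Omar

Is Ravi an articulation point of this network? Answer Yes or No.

Yes

Removing Ravi leaves {Ivy, Omar, Tara, and Ursula} with no path to {Eli, Esperanza, and Zara}, so the network splits into 2 components. Ravi is a cut vertex.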